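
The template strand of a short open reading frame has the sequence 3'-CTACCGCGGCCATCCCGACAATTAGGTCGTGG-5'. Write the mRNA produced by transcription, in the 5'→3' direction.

5'-GAUGGCGCCGGUAGGGCUGUUAAUCCAGCACC-3'

Reading the template 3'→5' as shown, RNA polymerase pairs each base (A→U, T→A, G↔C) to build mRNA 5'→3' directly.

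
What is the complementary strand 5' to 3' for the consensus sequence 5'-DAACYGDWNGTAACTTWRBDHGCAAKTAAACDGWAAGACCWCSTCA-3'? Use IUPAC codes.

Standard pairs A↔T, G↔C; ambiguity codes pair R↔Y, K↔M, W↔W, S↔S, B↔V, D↔H, N↔N. Complement (HTTGRCHWNCATTGAAWYVHDCGTTMATTTGHCWTTCTGGWGSAGT), then reverse for 5'→3'.

5′-TGASGWGGTCTTWCHGTTTAMTTGCDHVYWAAGTTACNWHCRGTTH-3′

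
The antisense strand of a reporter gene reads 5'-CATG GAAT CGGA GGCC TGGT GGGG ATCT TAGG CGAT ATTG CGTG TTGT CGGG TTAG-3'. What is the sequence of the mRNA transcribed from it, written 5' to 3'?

RNA polymerase reads the template 3'→5' and synthesizes mRNA 5'→3' by base-pairing (A→U, T→A, G↔C). The complement of the template is GTACCTTAGCCTCCGGACCACCCCTAGAATCCGCTATAACGCACAACAGCCCAATC; antiparallel, so 5'→3' the coding strand is CTAACCCGACAACACGCAATATCGCCTAAGATCCCCACCAGGCCTCCGATTCCATG. Replace T with U for the mRNA.

5'-CUAACCCGACAACACGCAAUAUCGCCUAAGAUCCCCACCAGGCCUCCGAUUCCAUG-3'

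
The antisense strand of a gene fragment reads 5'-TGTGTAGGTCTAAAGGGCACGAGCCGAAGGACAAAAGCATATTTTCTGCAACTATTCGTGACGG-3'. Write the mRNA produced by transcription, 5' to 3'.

5'-CCGUCACGAAUAGUUGCAGAAAAUAUGCUUUUGUCCUUCGGCUCGUGCCCUUUAGACCUACACA-3'

The mRNA has the sequence of the coding strand (reverse complement of the template) with T→U. Reverse complement of TGTGTAGGTCTAAAGGGCACGAGCCGAAGGACAAAAGCATATTTTCTGCAACTATTCGTGACGG is CCGTCACGAATAGTTGCAGAAAATATGCTTTTGTCCTTCGGCTCGTGCCCTTTAGACCTACACA; then T→U.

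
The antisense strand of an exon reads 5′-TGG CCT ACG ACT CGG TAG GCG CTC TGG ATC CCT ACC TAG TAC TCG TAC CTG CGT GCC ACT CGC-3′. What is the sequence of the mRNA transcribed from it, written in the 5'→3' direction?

5'-GCGAGUGGCACGCAGGUACGAGUACUAGGUAGGGAUCCAGAGCGCCUACCGAGUCGUAGGCCA-3'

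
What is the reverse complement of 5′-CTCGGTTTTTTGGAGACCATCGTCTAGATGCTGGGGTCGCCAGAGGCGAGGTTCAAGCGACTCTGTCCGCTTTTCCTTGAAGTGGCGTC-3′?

5'-GACGCCACTTCAAGGAAAAGCGGACAGAGTCGCTTGAACCTCGCCTCTGGCGACCCCAGCATCTAGACGATGGTCTCCAAAAAACCGAG-3'

Reading the sequence 3'→5' and pairing each base (A↔T, G↔C) gives the reverse complement directly.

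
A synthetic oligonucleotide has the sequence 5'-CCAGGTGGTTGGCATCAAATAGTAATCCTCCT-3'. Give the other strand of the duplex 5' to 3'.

5'-AGGAGGATTACTATTTGATGCCAACCACCTGG-3'

Pairing A↔T and G↔C gives GGTCCACCAACCGTAGTTTATCATTAGGAGGA, running 3'→5'. Reverse for the 5'→3' convention.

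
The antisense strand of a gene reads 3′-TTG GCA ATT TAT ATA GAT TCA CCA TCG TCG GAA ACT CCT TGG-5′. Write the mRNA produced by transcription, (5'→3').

Reading the template 3'→5' as shown, RNA polymerase pairs each base (A→U, T→A, G↔C) to build mRNA 5'→3' directly.

5'-AACCGUUAAAUAUAUCUAAGUGGUAGCAGCCUUUGAGGAACC-3'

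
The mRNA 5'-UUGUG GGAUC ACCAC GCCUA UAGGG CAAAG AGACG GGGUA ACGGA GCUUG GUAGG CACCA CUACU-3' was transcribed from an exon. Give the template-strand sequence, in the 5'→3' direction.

5'-AGTAGTGGTGCCTACCAAGCTCCGTTACCCCGTCTCTTTGCCCTATAGGCGTGGTGATCCCACAA-3'

Replace U with T to get the coding DNA strand: TTGTGGGATCACCACGCCTATAGGGCAAAGAGACGGGGTAACGGAGCTTGGTAGGCACCACTACT. The template strand is its reverse complement (complement AACACCCTAGTGGTGCGGATATCCCGTTTCTCTGCCCCATTGCCTCGAACCATCCGTGGTGATGA, then reverse).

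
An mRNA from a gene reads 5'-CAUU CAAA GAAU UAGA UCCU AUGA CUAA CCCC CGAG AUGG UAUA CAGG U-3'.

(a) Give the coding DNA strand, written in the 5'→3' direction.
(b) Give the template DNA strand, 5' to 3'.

(a) The coding strand matches the mRNA with U→T.
(b) The template strand is the reverse complement of the coding strand.

(a) 5'-CATTCAAAGAATTAGATCCTATGACTAACCCCCGAGATGGTATACAGGT-3'
(b) 5'-ACCTGTATACCATCTCGGGGGTTAGTCATAGGATCTAATTCTTTGAATG-3'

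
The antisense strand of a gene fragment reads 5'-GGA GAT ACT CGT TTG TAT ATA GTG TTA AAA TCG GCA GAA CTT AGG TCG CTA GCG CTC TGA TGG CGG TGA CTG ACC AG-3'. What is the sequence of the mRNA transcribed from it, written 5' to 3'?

RNA polymerase reads the template 3'→5' and synthesizes mRNA 5'→3' by base-pairing (A→U, T→A, G↔C). The complement of the template is CCTCTATGAGCAAACATATATCACAATTTTAGCCGTCTTGAATCCAGCGATCGCGAGACTACCGCCACTGACTGGTC; antiparallel, so 5'→3' the coding strand is CTGGTCAGTCACCGCCATCAGAGCGCTAGCGACCTAAGTTCTGCCGATTTTAACACTATATACAAACGAGTATCTCC. Replace T with U for the mRNA.

5'-CUGGUCAGUCACCGCCAUCAGAGCGCUAGCGACCUAAGUUCUGCCGAUUUUAACACUAUAUACAAACGAGUAUCUCC-3'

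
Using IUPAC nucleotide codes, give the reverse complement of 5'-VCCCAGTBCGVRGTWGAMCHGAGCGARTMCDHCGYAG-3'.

Standard pairs A↔T, G↔C; ambiguity codes pair R↔Y, M↔K, W↔W, B↔V, D↔H. Complement (BGGGTCAVGCBYCAWCTKGDCTCGCTYAKGHDGCRTC), then reverse for 5'→3'.

5'-CTRCGDHGKAYTCGCTCDGKTCWACYBCGVACTGGGB-3'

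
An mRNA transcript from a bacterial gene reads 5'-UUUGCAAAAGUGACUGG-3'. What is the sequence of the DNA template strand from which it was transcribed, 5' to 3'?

Replace U with T to get the coding DNA strand: TTTGCAAAAGTGACTGG. The template strand is its reverse complement (complement AAACGTTTTCACTGACC, then reverse).

5'-CCAGTCACTTTTGCAAA-3'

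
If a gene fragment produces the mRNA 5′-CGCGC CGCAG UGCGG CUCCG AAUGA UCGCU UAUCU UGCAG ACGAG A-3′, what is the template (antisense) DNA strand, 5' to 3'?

Replace U with T to get the coding DNA strand: CGCGCCGCAGTGCGGCTCCGAATGATCGCTTATCTTGCAGACGAGA. The template strand is its reverse complement (complement GCGCGGCGTCACGCCGAGGCTTACTAGCGAATAGAACGTCTGCTCT, then reverse).

5′-TCTCGTCTGCAAGATAAGCGATCATTCGGAGCCGCACTGCGGCGCG-3′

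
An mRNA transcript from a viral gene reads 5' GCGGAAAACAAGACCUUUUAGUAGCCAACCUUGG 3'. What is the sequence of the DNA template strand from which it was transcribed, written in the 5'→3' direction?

Replace U with T to get the coding DNA strand: GCGGAAAACAAGACCTTTTAGTAGCCAACCTTGG. The template strand is its reverse complement (complement CGCCTTTTGTTCTGGAAAATCATCGGTTGGAACC, then reverse).

5'-CCAAGGTTGGCTACTAAAAGGTCTTGTTTTCCGC-3'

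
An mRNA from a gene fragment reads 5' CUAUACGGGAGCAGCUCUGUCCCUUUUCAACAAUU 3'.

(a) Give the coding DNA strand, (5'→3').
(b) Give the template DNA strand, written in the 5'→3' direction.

(a) The coding strand matches the mRNA with U→T.
(b) The template strand is the reverse complement of the coding strand.

(a) 5'-CTATACGGGAGCAGCTCTGTCCCTTTTCAACAATT-3'
(b) 5'-AATTGTTGAAAAGGGACAGAGCTGCTCCCGTATAG-3'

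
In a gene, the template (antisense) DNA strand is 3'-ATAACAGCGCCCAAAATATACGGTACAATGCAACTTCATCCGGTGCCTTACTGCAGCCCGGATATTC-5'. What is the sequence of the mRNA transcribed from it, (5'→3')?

Reading the template 3'→5' as shown, RNA polymerase pairs each base (A→U, T→A, G↔C) to build mRNA 5'→3' directly.

5'-UAUUGUCGCGGGUUUUAUAUGCCAUGUUACGUUGAAGUAGGCCACGGAAUGACGUCGGGCCUAUAAG-3'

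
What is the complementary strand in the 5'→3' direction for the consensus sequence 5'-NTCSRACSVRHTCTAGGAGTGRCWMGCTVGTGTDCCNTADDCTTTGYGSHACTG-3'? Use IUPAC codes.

Standard pairs A↔T, G↔C; ambiguity codes pair R↔Y, M↔K, W↔W, S↔S, D↔H, V↔B, N↔N. Complement (NAGSYTGSBYDAGATCCTCACYGWKCGABCACAHGGNATHHGAAACRCSDTGAC), then reverse for 5'→3'.

5'-CAGTDSCRCAAAGHHTANGGHACACBAGCKWGYCACTCCTAGADYBSGTYSGAN-3'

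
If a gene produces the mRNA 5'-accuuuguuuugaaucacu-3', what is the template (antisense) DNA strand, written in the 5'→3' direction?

5'-AGTGATTCAAAACAAAGGT-3'

Replace U with T to get the coding DNA strand: ACCTTTGTTTTGAATCACT. The template strand is its reverse complement (complement TGGAAACAAAACTTAGTGA, then reverse).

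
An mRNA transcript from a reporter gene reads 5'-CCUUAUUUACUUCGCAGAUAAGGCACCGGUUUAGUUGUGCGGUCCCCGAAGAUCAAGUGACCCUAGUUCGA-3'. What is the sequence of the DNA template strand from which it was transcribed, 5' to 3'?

5'-TCGAACTAGGGTCACTTGATCTTCGGGGACCGCACAACTAAACCGGTGCCTTATCTGCGAAGTAAATAAGG-3'

Replace U with T to get the coding DNA strand: CCTTATTTACTTCGCAGATAAGGCACCGGTTTAGTTGTGCGGTCCCCGAAGATCAAGTGACCCTAGTTCGA. The template strand is its reverse complement (complement GGAATAAATGAAGCGTCTATTCCGTGGCCAAATCAACACGCCAGGGGCTTCTAGTTCACTGGGATCAAGCT, then reverse).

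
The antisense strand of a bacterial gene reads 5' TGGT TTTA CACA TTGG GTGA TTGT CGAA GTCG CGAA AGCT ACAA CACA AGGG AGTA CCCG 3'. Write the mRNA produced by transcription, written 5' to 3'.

5′-CGGGUACUCCCUUGUGUUGUAGCUUUCGCGACUUCGACAAUCACCCAAUGUGUAAAACCA-3′

RNA polymerase reads the template 3'→5' and synthesizes mRNA 5'→3' by base-pairing (A→U, T→A, G↔C). The complement of the template is ACCAAAATGTGTAACCCACTAACAGCTTCAGCGCTTTCGATGTTGTGTTCCCTCATGGGC; antiparallel, so 5'→3' the coding strand is CGGGTACTCCCTTGTGTTGTAGCTTTCGCGACTTCGACAATCACCCAATGTGTAAAACCA. Replace T with U for the mRNA.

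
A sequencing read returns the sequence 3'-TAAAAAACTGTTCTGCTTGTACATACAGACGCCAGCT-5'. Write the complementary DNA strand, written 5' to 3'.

The strand is given 3'→5', so its complement runs 5'→3' in the same left-to-right order: pair each base A↔T, G↔C.

5'-ATTTTTTGACAAGACGAACATGTATGTCTGCGGTCGA-3'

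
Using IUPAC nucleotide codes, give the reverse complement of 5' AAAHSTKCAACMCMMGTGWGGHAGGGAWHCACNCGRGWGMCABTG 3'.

5'-CAVTGKCWCYCGNGTGDWTCCCTDCCWCACKKGKGTTGMASDTTT-3'

Standard pairs A↔T, G↔C; ambiguity codes pair R↔Y, M↔K, W↔W, S↔S, B↔V, H↔D, N↔N. Complement (TTTDSAMGTTGKGKKCACWCCDTCCCTWDGTGNGCYCWCKGTVAC), then reverse for 5'→3'.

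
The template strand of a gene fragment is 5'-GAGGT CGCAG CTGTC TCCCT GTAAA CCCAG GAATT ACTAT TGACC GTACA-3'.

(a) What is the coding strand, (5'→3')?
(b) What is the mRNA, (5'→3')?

(a) 5'-TGTACGGTCAATAGTAATTCCTGGGTTTACAGGGAGACAGCTGCGACCTC-3'
(b) 5'-UGUACGGUCAAUAGUAAUUCCUGGGUUUACAGGGAGACAGCUGCGACCUC-3'

(a) The coding strand is the reverse complement of the template: complement CTCCAGCGTCGACAGAGGGACATTTGGGTCCTTAATGATAACTGGCATGT, then reverse.
(b) mRNA has the coding-strand sequence with T→U.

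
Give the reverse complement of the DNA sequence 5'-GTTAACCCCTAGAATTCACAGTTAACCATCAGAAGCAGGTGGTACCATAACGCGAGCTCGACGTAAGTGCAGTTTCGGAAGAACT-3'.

Reading the sequence 3'→5' and pairing each base (A↔T, G↔C) gives the reverse complement directly.

5'-AGTTCTTCCGAAACTGCACTTACGTCGAGCTCGCGTTATGGTACCACCTGCTTCTGATGGTTAACTGTGAATTCTAGGGGTTAAC-3'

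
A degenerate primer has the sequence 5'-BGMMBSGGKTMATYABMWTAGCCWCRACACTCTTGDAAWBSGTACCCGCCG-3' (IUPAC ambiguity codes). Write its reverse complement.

5'-CGGCGGGTACSVWTTHCAAGAGTGTYGWGGCTAWKVTRATKAMCCSVKKCV-3'

Standard pairs A↔T, G↔C; ambiguity codes pair R↔Y, M↔K, W↔W, S↔S, B↔V, D↔H. Complement (VCKKVSCCMAKTARTVKWATCGGWGYTGTGAGAACHTTWVSCATGGGCGGC), then reverse for 5'→3'.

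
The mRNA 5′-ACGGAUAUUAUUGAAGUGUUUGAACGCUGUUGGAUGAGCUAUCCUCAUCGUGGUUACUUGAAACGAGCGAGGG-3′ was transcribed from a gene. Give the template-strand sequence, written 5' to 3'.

5'-CCCTCGCTCGTTTCAAGTAACCACGATGAGGATAGCTCATCCAACAGCGTTCAAACACTTCAATAATATCCGT-3'

Replace U with T to get the coding DNA strand: ACGGATATTATTGAAGTGTTTGAACGCTGTTGGATGAGCTATCCTCATCGTGGTTACTTGAAACGAGCGAGGG. The template strand is its reverse complement (complement TGCCTATAATAACTTCACAAACTTGCGACAACCTACTCGATAGGAGTAGCACCAATGAACTTTGCTCGCTCCC, then reverse).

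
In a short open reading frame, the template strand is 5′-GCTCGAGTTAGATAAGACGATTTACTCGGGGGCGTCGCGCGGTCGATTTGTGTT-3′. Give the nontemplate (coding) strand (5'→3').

5'-AACACAAATCGACCGCGCGACGCCCCCGAGTAAATCGTCTTATCTAACTCGAGC-3'

The coding strand is complementary and antiparallel to the template: take the complement (A↔T, G↔C) and reverse.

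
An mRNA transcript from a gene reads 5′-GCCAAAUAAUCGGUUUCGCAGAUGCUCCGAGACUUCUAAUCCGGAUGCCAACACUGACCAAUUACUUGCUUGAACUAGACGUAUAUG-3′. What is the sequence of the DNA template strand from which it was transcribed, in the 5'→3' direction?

5′-CATATACGTCTAGTTCAAGCAAGTAATTGGTCAGTGTTGGCATCCGGATTAGAAGTCTCGGAGCATCTGCGAAACCGATTATTTGGC-3′

Replace U with T to get the coding DNA strand: GCCAAATAATCGGTTTCGCAGATGCTCCGAGACTTCTAATCCGGATGCCAACACTGACCAATTACTTGCTTGAACTAGACGTATATG. The template strand is its reverse complement (complement CGGTTTATTAGCCAAAGCGTCTACGAGGCTCTGAAGATTAGGCCTACGGTTGTGACTGGTTAATGAACGAACTTGATCTGCATATAC, then reverse).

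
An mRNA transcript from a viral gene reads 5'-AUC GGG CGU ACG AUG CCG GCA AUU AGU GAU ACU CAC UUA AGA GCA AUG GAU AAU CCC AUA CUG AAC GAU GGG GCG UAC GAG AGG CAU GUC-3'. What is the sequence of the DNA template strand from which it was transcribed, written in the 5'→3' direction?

5'-GACATGCCTCTCGTACGCCCCATCGTTCAGTATGGGATTATCCATTGCTCTTAAGTGAGTATCACTAATTGCCGGCATCGTACGCCCGAT-3'

Replace U with T to get the coding DNA strand: ATCGGGCGTACGATGCCGGCAATTAGTGATACTCACTTAAGAGCAATGGATAATCCCATACTGAACGATGGGGCGTACGAGAGGCATGTC. The template strand is its reverse complement (complement TAGCCCGCATGCTACGGCCGTTAATCACTATGAGTGAATTCTCGTTACCTATTAGGGTATGACTTGCTACCCCGCATGCTCTCCGTACAG, then reverse).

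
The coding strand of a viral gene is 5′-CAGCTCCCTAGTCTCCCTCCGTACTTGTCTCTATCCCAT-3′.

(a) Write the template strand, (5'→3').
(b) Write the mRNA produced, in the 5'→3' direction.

(a) The template strand is the reverse complement of the coding strand: complement GTCGAGGGATCAGAGGGAGGCATGAACAGAGATAGGGTA, then reverse.
(b) mRNA matches the coding strand with T→U.

(a) 5'-ATGGGATAGAGACAAGTACGGAGGGAGACTAGGGAGCTG-3'
(b) 5'-CAGCUCCCUAGUCUCCCUCCGUACUUGUCUCUAUCCCAU-3'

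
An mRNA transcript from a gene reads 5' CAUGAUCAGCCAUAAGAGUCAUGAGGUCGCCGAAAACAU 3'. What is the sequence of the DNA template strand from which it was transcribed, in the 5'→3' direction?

5'-ATGTTTTCGGCGACCTCATGACTCTTATGGCTGATCATG-3'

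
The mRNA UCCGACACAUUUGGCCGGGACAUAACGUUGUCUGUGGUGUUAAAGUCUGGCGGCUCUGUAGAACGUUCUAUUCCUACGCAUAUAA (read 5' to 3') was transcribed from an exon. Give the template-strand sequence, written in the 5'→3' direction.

Replace U with T to get the coding DNA strand: TCCGACACATTTGGCCGGGACATAACGTTGTCTGTGGTGTTAAAGTCTGGCGGCTCTGTAGAACGTTCTATTCCTACGCATATAA. The template strand is its reverse complement (complement AGGCTGTGTAAACCGGCCCTGTATTGCAACAGACACCACAATTTCAGACCGCCGAGACATCTTGCAAGATAAGGATGCGTATATT, then reverse).

5'-TTATATGCGTAGGAATAGAACGTTCTACAGAGCCGCCAGACTTTAACACCACAGACAACGTTATGTCCCGGCCAAATGTGTCGGA-3'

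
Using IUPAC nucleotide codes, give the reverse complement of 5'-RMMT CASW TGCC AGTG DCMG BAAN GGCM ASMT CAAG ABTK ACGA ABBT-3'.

5'-AVVTTCGTMAVTCTTGAKSTKGCCNTTVCKGHCACTGGCAWSTGAKKY-3'

Standard pairs A↔T, G↔C; ambiguity codes pair R↔Y, M↔K, W↔W, S↔S, B↔V, D↔H, N↔N. Complement (YKKAGTSWACGGTCACHGKCVTTNCCGKTSKAGTTCTVAMTGCTTVVA), then reverse for 5'→3'.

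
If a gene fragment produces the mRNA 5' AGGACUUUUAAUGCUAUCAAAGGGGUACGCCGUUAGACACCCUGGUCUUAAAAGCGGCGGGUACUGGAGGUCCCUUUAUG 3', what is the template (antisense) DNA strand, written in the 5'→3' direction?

Replace U with T to get the coding DNA strand: AGGACTTTTAATGCTATCAAAGGGGTACGCCGTTAGACACCCTGGTCTTAAAAGCGGCGGGTACTGGAGGTCCCTTTATG. The template strand is its reverse complement (complement TCCTGAAAATTACGATAGTTTCCCCATGCGGCAATCTGTGGGACCAGAATTTTCGCCGCCCATGACCTCCAGGGAAATAC, then reverse).

5′-CATAAAGGGACCTCCAGTACCCGCCGCTTTTAAGACCAGGGTGTCTAACGGCGTACCCCTTTGATAGCATTAAAAGTCCT-3′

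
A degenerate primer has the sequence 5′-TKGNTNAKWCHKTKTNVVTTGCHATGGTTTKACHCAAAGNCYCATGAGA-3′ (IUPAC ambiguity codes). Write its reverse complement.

5'-TCTCATGRGNCTTTGDGTMAAACCATDGCAABBNAMAMDGWMTNANCMA-3'

Standard pairs A↔T, G↔C; ambiguity codes pair Y↔R, K↔M, W↔W, H↔D, V↔B, N↔N. Complement (AMCNANTMWGDMAMANBBAACGDTACCAAAMTGDGTTTCNGRGTACTCT), then reverse for 5'→3'.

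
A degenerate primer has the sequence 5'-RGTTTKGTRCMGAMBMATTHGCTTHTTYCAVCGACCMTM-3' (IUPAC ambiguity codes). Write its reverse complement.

Standard pairs A↔T, G↔C; ambiguity codes pair R↔Y, M↔K, B↔V, H↔D. Complement (YCAAAMCAYGKCTKVKTAADCGAADAARGTBGCTGGKAK), then reverse for 5'→3'.

5'-KAKGGTCGBTGRAADAAGCDAATKVKTCKGYACMAAACY-3'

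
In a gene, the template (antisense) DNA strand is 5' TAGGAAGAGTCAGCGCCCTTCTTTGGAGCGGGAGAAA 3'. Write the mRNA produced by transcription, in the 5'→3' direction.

RNA polymerase reads the template 3'→5' and synthesizes mRNA 5'→3' by base-pairing (A→U, T→A, G↔C). The complement of the template is ATCCTTCTCAGTCGCGGGAAGAAACCTCGCCCTCTTT; antiparallel, so 5'→3' the coding strand is TTTCTCCCGCTCCAAAGAAGGGCGCTGACTCTTCCTA. Replace T with U for the mRNA.

5'-UUUCUCCCGCUCCAAAGAAGGGCGCUGACUCUUCCUA-3'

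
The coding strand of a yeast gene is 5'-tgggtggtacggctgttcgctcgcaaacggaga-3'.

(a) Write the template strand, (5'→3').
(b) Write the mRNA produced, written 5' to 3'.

(a) The template strand is the reverse complement of the coding strand: complement ACCCACCATGCCGACAAGCGAGCGTTTGCCTCT, then reverse.
(b) mRNA matches the coding strand with T→U.

(a) 5′-TCTCCGTTTGCGAGCGAACAGCCGTACCACCCA-3′
(b) 5'-UGGGUGGUACGGCUGUUCGCUCGCAAACGGAGA-3'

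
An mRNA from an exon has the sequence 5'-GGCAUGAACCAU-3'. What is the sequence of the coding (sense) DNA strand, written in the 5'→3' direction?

5'-GGCATGAACCAT-3'

The coding DNA strand has the same 5'→3' sequence as the mRNA with U replaced by T.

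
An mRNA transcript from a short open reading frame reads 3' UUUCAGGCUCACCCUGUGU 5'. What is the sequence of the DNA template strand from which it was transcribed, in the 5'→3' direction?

Written 5'→3' the mRNA is UGUGUCCCACUCGGACUUU, so the coding DNA strand is TGTGTCCCACTCGGACTTT. The template is its reverse complement.

5'-AAAGTCCGAGTGGGACACA-3'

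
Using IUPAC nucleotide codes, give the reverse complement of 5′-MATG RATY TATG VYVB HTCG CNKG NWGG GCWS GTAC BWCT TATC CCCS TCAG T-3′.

5′-ACTGASGGGGATAAGWVGTACSWGCCCWNCMNGCGADVBRBCATARATYCATK-3′

Standard pairs A↔T, G↔C; ambiguity codes pair R↔Y, M↔K, W↔W, S↔S, B↔V, H↔D, N↔N. Complement (KTACYTARATACBRBVDAGCGNMCNWCCCGWSCATGVWGAATAGGGGSAGTCA), then reverse for 5'→3'.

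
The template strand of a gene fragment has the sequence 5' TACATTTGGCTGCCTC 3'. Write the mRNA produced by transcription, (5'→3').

5'-GAGGCAGCCAAAUGUA-3'

RNA polymerase reads the template 3'→5' and synthesizes mRNA 5'→3' by base-pairing (A→U, T→A, G↔C). The complement of the template is ATGTAAACCGACGGAG; antiparallel, so 5'→3' the coding strand is GAGGCAGCCAAATGTA. Replace T with U for the mRNA.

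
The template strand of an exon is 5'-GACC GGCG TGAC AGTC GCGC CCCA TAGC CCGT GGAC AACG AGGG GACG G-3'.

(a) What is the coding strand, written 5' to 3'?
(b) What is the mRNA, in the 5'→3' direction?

(a) 5′-CCGTCCCCTCGTTGTCCACGGGCTATGGGGCGCGACTGTCACGCCGGTC-3′
(b) 5′-CCGUCCCCUCGUUGUCCACGGGCUAUGGGGCGCGACUGUCACGCCGGUC-3′

(a) The coding strand is the reverse complement of the template: complement CTGGCCGCACTGTCAGCGCGGGGTATCGGGCACCTGTTGCTCCCCTGCC, then reverse.
(b) mRNA has the coding-strand sequence with T→U.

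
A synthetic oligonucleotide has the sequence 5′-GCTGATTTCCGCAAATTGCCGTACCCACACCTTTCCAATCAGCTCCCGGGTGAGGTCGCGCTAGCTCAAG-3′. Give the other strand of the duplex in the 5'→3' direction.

The complement of GCTGATTTCCGCAAATTGCCGTACCCACACCTTTCCAATCAGCTCCCGGGTGAGGTCGCGCTAGCTCAAG is CGACTAAAGGCGTTTAACGGCATGGGTGTGGAAAGGTTAGTCGAGGGCCCACTCCAGCGCGATCGAGTTC (A↔T, G↔C). DNA strands are antiparallel, so the complementary strand runs 3'→5'; reversing gives the 5'→3' form.

5'-CTTGAGCTAGCGCGACCTCACCCGGGAGCTGATTGGAAAGGTGTGGGTACGGCAATTTGCGGAAATCAGC-3'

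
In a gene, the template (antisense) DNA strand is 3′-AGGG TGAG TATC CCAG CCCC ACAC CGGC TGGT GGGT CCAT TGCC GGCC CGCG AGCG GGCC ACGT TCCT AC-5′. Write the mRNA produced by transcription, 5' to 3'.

5'-UCCCACUCAUAGGGUCGGGGUGUGGCCGACCACCCAGGUAACGGCCGGGCGCUCGCCCGGUGCAAGGAUG-3'

Reading the template 3'→5' as shown, RNA polymerase pairs each base (A→U, T→A, G↔C) to build mRNA 5'→3' directly.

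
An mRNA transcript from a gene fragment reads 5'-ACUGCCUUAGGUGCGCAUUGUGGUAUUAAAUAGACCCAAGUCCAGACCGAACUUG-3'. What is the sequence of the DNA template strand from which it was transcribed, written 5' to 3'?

5'-CAAGTTCGGTCTGGACTTGGGTCTATTTAATACCACAATGCGCACCTAAGGCAGT-3'

Replace U with T to get the coding DNA strand: ACTGCCTTAGGTGCGCATTGTGGTATTAAATAGACCCAAGTCCAGACCGAACTTG. The template strand is its reverse complement (complement TGACGGAATCCACGCGTAACACCATAATTTATCTGGGTTCAGGTCTGGCTTGAAC, then reverse).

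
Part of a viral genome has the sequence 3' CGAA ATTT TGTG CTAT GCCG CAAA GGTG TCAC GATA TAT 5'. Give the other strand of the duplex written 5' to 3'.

5'-GCTTTAAAACACGATACGGCGTTTCCACAGTGCTATATA-3'

The strand is given 3'→5', so its complement runs 5'→3' in the same left-to-right order: pair each base A↔T, G↔C.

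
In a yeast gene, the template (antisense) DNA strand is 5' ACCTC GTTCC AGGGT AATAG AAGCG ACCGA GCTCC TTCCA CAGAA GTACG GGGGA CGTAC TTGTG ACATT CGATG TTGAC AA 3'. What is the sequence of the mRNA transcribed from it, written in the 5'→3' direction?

The mRNA has the sequence of the coding strand (reverse complement of the template) with T→U. Reverse complement of ACCTCGTTCCAGGGTAATAGAAGCGACCGAGCTCCTTCCACAGAAGTACGGGGGACGTACTTGTGACATTCGATGTTGACAA is TTGTCAACATCGAATGTCACAAGTACGTCCCCCGTACTTCTGTGGAAGGAGCTCGGTCGCTTCTATTACCCTGGAACGAGGT; then T→U.

5'-UUGUCAACAUCGAAUGUCACAAGUACGUCCCCCGUACUUCUGUGGAAGGAGCUCGGUCGCUUCUAUUACCCUGGAACGAGGU-3'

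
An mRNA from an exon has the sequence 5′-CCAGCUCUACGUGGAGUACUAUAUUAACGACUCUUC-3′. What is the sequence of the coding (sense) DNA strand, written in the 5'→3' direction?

5'-CCAGCTCTACGTGGAGTACTATATTAACGACTCTTC-3'

The coding DNA strand has the same 5'→3' sequence as the mRNA with U replaced by T.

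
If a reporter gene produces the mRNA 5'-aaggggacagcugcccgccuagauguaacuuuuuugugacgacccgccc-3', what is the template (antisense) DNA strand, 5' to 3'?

5′-GGGCGGGTCGTCACAAAAAAGTTACATCTAGGCGGGCAGCTGTCCCCTT-3′

Replace U with T to get the coding DNA strand: AAGGGGACAGCTGCCCGCCTAGATGTAACTTTTTTGTGACGACCCGCCC. The template strand is its reverse complement (complement TTCCCCTGTCGACGGGCGGATCTACATTGAAAAAACACTGCTGGGCGGG, then reverse).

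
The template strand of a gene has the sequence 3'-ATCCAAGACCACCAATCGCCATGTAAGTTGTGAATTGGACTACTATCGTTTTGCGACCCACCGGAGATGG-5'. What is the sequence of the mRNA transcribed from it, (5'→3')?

5'-UAGGUUCUGGUGGUUAGCGGUACAUUCAACACUUAACCUGAUGAUAGCAAAACGCUGGGUGGCCUCUACC-3'

Reading the template 3'→5' as shown, RNA polymerase pairs each base (A→U, T→A, G↔C) to build mRNA 5'→3' directly.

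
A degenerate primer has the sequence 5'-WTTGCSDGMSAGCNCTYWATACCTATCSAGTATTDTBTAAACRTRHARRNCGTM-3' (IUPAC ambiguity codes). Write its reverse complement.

5′-KACGNYYTDYAYGTTTAVAHAATACTSGATAGGTATWRAGNGCTSKCHSGCAAW-3′

Standard pairs A↔T, G↔C; ambiguity codes pair R↔Y, M↔K, W↔W, S↔S, B↔V, D↔H, N↔N. Complement (WAACGSHCKSTCGNGARWTATGGATAGSTCATAAHAVATTTGYAYDTYYNGCAK), then reverse for 5'→3'.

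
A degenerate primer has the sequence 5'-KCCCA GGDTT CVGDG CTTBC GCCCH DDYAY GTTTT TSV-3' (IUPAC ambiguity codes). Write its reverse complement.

5'-BSAAAAACRTRHHDGGGCGVAAGCHCBGAAHCCTGGGM-3'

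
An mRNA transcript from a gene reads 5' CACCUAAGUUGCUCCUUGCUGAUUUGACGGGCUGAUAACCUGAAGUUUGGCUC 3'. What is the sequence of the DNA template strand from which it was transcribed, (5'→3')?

5'-GAGCCAAACTTCAGGTTATCAGCCCGTCAAATCAGCAAGGAGCAACTTAGGTG-3'

Replace U with T to get the coding DNA strand: CACCTAAGTTGCTCCTTGCTGATTTGACGGGCTGATAACCTGAAGTTTGGCTC. The template strand is its reverse complement (complement GTGGATTCAACGAGGAACGACTAAACTGCCCGACTATTGGACTTCAAACCGAG, then reverse).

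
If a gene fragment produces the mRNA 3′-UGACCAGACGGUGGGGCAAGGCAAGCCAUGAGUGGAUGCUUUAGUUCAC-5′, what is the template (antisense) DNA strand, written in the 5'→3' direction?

Written 5'→3' the mRNA is CACUUGAUUUCGUAGGUGAGUACCGAACGGAACGGGGUGGCAGACCAGU, so the coding DNA strand is CACTTGATTTCGTAGGTGAGTACCGAACGGAACGGGGTGGCAGACCAGT. The template is its reverse complement.

5'-ACTGGTCTGCCACCCCGTTCCGTTCGGTACTCACCTACGAAATCAAGTG-3'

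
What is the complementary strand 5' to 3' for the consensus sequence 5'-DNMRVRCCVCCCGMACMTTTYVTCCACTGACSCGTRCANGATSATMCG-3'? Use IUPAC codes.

Standard pairs A↔T, G↔C; ambiguity codes pair R↔Y, M↔K, S↔S, D↔H, V↔B, N↔N. Complement (HNKYBYGGBGGGCKTGKAAARBAGGTGACTGSGCAYGTNCTASTAKGC), then reverse for 5'→3'.

5'-CGKATSATCNTGYACGSGTCAGTGGABRAAAKGTKCGGGBGGYBYKNH-3'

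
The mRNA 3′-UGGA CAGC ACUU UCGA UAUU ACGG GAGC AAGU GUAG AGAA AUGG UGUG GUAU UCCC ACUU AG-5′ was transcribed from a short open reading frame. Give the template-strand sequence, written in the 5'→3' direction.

Written 5'→3' the mRNA is GAUUCACCCUUAUGGUGUGGUAAAGAGAUGUGAACGAGGGCAUUAUAGCUUUCACGACAGGU, so the coding DNA strand is GATTCACCCTTATGGTGTGGTAAAGAGATGTGAACGAGGGCATTATAGCTTTCACGACAGGT. The template is its reverse complement.

5'-ACCTGTCGTGAAAGCTATAATGCCCTCGTTCACATCTCTTTACCACACCATAAGGGTGAATC-3'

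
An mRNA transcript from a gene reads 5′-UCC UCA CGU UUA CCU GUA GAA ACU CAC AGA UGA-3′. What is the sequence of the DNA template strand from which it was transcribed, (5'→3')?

5'-TCATCTGTGAGTTTCTACAGGTAAACGTGAGGA-3'

Replace U with T to get the coding DNA strand: TCCTCACGTTTACCTGTAGAAACTCACAGATGA. The template strand is its reverse complement (complement AGGAGTGCAAATGGACATCTTTGAGTGTCTACT, then reverse).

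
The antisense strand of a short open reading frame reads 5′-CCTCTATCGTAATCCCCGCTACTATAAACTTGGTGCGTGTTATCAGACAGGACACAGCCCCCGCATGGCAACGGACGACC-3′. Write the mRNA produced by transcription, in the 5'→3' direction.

5'-GGUCGUCCGUUGCCAUGCGGGGGCUGUGUCCUGUCUGAUAACACGCACCAAGUUUAUAGUAGCGGGGAUUACGAUAGAGG-3'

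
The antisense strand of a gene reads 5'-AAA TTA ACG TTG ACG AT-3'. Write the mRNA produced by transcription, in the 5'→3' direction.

5'-AUCGUCAACGUUAAUUU-3'

RNA polymerase reads the template 3'→5' and synthesizes mRNA 5'→3' by base-pairing (A→U, T→A, G↔C). The complement of the template is TTTAATTGCAACTGCTA; antiparallel, so 5'→3' the coding strand is ATCGTCAACGTTAATTT. Replace T with U for the mRNA.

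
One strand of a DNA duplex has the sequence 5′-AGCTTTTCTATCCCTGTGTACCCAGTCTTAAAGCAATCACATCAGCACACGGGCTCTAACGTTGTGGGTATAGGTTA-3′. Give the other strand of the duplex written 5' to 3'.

5′-TAACCTATACCCACAACGTTAGAGCCCGTGTGCTGATGTGATTGCTTTAAGACTGGGTACACAGGGATAGAAAAGCT-3′

Pairing A↔T and G↔C gives TCGAAAAGATAGGGACACATGGGTCAGAATTTCGTTAGTGTAGTCGTGTGCCCGAGATTGCAACACCCATATCCAAT, running 3'→5'. Reverse for the 5'→3' convention.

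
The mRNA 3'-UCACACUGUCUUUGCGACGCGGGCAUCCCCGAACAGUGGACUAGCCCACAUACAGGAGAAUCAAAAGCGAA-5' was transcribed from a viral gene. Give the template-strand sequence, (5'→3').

Written 5'→3' the mRNA is AAGCGAAAACUAAGAGGACAUACACCCGAUCAGGUGACAAGCCCCUACGGGCGCAGCGUUUCUGUCACACU, so the coding DNA strand is AAGCGAAAACTAAGAGGACATACACCCGATCAGGTGACAAGCCCCTACGGGCGCAGCGTTTCTGTCACACT. The template is its reverse complement.

5'-AGTGTGACAGAAACGCTGCGCCCGTAGGGGCTTGTCACCTGATCGGGTGTATGTCCTCTTAGTTTTCGCTT-3'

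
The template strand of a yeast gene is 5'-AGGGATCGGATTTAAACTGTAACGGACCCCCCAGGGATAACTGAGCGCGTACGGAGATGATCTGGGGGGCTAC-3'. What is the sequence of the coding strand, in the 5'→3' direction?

5'-GTAGCCCCCCAGATCATCTCCGTACGCGCTCAGTTATCCCTGGGGGGTCCGTTACAGTTTAAATCCGATCCCT-3'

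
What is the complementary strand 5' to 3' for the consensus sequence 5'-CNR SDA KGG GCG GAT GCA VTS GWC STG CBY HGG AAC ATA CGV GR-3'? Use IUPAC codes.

5'-YCBCGTATGTTCCDRVGCASGWCSABTGCATCCGCCCMTHSYNG-3'

Standard pairs A↔T, G↔C; ambiguity codes pair R↔Y, K↔M, W↔W, S↔S, B↔V, D↔H, N↔N. Complement (GNYSHTMCCCGCCTACGTBASCWGSACGVRDCCTTGTATGCBCY), then reverse for 5'→3'.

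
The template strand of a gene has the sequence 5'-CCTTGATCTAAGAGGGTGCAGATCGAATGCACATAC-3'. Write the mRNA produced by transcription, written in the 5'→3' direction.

5'-GUAUGUGCAUUCGAUCUGCACCCUCUUAGAUCAAGG-3'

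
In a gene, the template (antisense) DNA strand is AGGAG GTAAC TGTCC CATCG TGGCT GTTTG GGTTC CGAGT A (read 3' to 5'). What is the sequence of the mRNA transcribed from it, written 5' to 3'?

Reading the template 3'→5' as shown, RNA polymerase pairs each base (A→U, T→A, G↔C) to build mRNA 5'→3' directly.

5'-UCCUCCAUUGACAGGGUAGCACCGACAAACCCAAGGCUCAU-3'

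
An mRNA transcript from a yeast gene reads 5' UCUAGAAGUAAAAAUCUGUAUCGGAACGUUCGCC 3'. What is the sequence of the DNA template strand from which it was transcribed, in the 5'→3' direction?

Replace U with T to get the coding DNA strand: TCTAGAAGTAAAAATCTGTATCGGAACGTTCGCC. The template strand is its reverse complement (complement AGATCTTCATTTTTAGACATAGCCTTGCAAGCGG, then reverse).

5'-GGCGAACGTTCCGATACAGATTTTTACTTCTAGA-3'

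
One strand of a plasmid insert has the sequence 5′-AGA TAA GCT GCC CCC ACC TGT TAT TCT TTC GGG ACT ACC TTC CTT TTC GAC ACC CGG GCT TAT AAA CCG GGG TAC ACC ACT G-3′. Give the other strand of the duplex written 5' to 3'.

Pairing A↔T and G↔C gives TCTATTCGACGGGGGTGGACAATAAGAAAGCCCTGATGGAAGGAAAAGCTGTGGGCCCGAATATTTGGCCCCATGTGGTGAC, running 3'→5'. Reverse for the 5'→3' convention.

5′-CAGTGGTGTACCCCGGTTTATAAGCCCGGGTGTCGAAAAGGAAGGTAGTCCCGAAAGAATAACAGGTGGGGGCAGCTTATCT-3′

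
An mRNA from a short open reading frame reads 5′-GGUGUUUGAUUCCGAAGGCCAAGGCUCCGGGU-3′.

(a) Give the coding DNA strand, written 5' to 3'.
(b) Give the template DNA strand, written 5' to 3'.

(a) 5'-GGTGTTTGATTCCGAAGGCCAAGGCTCCGGGT-3'
(b) 5'-ACCCGGAGCCTTGGCCTTCGGAATCAAACACC-3'

(a) The coding strand matches the mRNA with U→T.
(b) The template strand is the reverse complement of the coding strand.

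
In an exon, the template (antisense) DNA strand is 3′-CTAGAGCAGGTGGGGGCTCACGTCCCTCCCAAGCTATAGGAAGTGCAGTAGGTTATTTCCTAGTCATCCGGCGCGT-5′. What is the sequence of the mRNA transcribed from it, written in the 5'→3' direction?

5'-GAUCUCGUCCACCCCCGAGUGCAGGGAGGGUUCGAUAUCCUUCACGUCAUCCAAUAAAGGAUCAGUAGGCCGCGCA-3'

Reading the template 3'→5' as shown, RNA polymerase pairs each base (A→U, T→A, G↔C) to build mRNA 5'→3' directly.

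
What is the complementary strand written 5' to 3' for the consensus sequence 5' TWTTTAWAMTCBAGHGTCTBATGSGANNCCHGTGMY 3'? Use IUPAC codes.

5'-RKCACDGGNNTCSCATVAGACDCTVGAKTWTAAAWA-3'

Standard pairs A↔T, G↔C; ambiguity codes pair Y↔R, M↔K, W↔W, S↔S, B↔V, H↔D, N↔N. Complement (AWAAATWTKAGVTCDCAGAVTACSCTNNGGDCACKR), then reverse for 5'→3'.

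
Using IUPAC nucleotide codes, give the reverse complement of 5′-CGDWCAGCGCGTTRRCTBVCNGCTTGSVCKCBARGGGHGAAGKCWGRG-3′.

Standard pairs A↔T, G↔C; ambiguity codes pair R↔Y, K↔M, W↔W, S↔S, B↔V, D↔H, N↔N. Complement (GCHWGTCGCGCAAYYGAVBGNCGAACSBGMGVTYCCCDCTTCMGWCYC), then reverse for 5'→3'.

5'-CYCWGMCTTCDCCCYTVGMGBSCAAGCNGBVAGYYAACGCGCTGWHCG-3'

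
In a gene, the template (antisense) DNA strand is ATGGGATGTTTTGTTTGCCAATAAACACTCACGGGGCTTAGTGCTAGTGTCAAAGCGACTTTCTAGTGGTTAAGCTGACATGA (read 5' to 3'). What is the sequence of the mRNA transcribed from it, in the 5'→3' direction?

5'-UCAUGUCAGCUUAACCACUAGAAAGUCGCUUUGACACUAGCACUAAGCCCCGUGAGUGUUUAUUGGCAAACAAAACAUCCCAU-3'

The mRNA has the sequence of the coding strand (reverse complement of the template) with T→U. Reverse complement of ATGGGATGTTTTGTTTGCCAATAAACACTCACGGGGCTTAGTGCTAGTGTCAAAGCGACTTTCTAGTGGTTAAGCTGACATGA is TCATGTCAGCTTAACCACTAGAAAGTCGCTTTGACACTAGCACTAAGCCCCGTGAGTGTTTATTGGCAAACAAAACATCCCAT; then T→U.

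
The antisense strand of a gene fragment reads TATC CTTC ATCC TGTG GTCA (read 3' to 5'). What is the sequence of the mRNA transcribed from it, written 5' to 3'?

Reading the template 3'→5' as shown, RNA polymerase pairs each base (A→U, T→A, G↔C) to build mRNA 5'→3' directly.

5'-AUAGGAAGUAGGACACCAGU-3'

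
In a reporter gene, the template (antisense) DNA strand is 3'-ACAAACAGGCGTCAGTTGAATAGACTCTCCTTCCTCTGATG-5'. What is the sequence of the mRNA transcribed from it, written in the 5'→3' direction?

5′-UGUUUGUCCGCAGUCAACUUAUCUGAGAGGAAGGAGACUAC-3′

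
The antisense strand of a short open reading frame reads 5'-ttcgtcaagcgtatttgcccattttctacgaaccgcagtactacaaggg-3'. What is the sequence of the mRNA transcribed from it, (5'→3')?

5′-CCCUUGUAGUACUGCGGUUCGUAGAAAAUGGGCAAAUACGCUUGACGAA-3′

The mRNA has the sequence of the coding strand (reverse complement of the template) with T→U. Reverse complement of TTCGTCAAGCGTATTTGCCCATTTTCTACGAACCGCAGTACTACAAGGG is CCCTTGTAGTACTGCGGTTCGTAGAAAATGGGCAAATACGCTTGACGAA; then T→U.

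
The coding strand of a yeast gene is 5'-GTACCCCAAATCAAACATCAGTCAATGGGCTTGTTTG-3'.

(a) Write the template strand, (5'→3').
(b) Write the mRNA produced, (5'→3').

(a) The template strand is the reverse complement of the coding strand: complement CATGGGGTTTAGTTTGTAGTCAGTTACCCGAACAAAC, then reverse.
(b) mRNA matches the coding strand with T→U.

(a) 5'-CAAACAAGCCCATTGACTGATGTTTGATTTGGGGTAC-3'
(b) 5'-GUACCCCAAAUCAAACAUCAGUCAAUGGGCUUGUUUG-3'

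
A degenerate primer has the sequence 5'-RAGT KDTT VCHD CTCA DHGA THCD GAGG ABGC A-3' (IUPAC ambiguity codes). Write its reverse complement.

5'-TGCVTCCTCHGDATCDHTGAGHDGBAAHMACTY-3'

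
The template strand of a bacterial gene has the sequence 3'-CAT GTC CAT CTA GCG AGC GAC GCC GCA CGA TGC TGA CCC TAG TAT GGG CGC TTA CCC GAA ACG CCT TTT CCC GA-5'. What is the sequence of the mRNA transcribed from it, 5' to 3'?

Reading the template 3'→5' as shown, RNA polymerase pairs each base (A→U, T→A, G↔C) to build mRNA 5'→3' directly.

5'-GUACAGGUAGAUCGCUCGCUGCGGCGUGCUACGACUGGGAUCAUACCCGCGAAUGGGCUUUGCGGAAAAGGGCU-3'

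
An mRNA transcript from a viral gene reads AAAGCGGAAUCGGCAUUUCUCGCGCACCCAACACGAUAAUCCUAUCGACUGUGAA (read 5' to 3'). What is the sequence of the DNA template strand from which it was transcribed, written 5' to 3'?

5'-TTCACAGTCGATAGGATTATCGTGTTGGGTGCGCGAGAAATGCCGATTCCGCTTT-3'

Replace U with T to get the coding DNA strand: AAAGCGGAATCGGCATTTCTCGCGCACCCAACACGATAATCCTATCGACTGTGAA. The template strand is its reverse complement (complement TTTCGCCTTAGCCGTAAAGAGCGCGTGGGTTGTGCTATTAGGATAGCTGACACTT, then reverse).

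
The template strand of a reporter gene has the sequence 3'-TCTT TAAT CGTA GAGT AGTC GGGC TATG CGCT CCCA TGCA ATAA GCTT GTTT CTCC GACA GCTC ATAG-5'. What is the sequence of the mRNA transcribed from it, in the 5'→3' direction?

5'-AGAAAUUAGCAUCUCAUCAGCCCGAUACGCGAGGGUACGUUAUUCGAACAAAGAGGCUGUCGAGUAUC-3'

Reading the template 3'→5' as shown, RNA polymerase pairs each base (A→U, T→A, G↔C) to build mRNA 5'→3' directly.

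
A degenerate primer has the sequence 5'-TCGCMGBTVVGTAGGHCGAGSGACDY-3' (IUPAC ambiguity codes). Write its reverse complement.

Standard pairs A↔T, G↔C; ambiguity codes pair Y↔R, M↔K, S↔S, B↔V, D↔H. Complement (AGCGKCVABBCATCCDGCTCSCTGHR), then reverse for 5'→3'.

5'-RHGTCSCTCGDCCTACBBAVCKGCGA-3'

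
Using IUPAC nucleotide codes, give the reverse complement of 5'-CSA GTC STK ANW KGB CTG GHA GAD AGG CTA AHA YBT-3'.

5'-AVRTDTTAGCCTHTCTDCCAGVCMWNTMASGACTSG-3'

Standard pairs A↔T, G↔C; ambiguity codes pair Y↔R, K↔M, W↔W, S↔S, B↔V, D↔H, N↔N. Complement (GSTCAGSAMTNWMCVGACCDTCTHTCCGATTDTRVA), then reverse for 5'→3'.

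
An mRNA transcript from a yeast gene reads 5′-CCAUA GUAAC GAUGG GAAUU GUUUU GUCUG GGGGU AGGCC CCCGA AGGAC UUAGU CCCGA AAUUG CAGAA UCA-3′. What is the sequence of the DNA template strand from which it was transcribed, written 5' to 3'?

5'-TGATTCTGCAATTTCGGGACTAAGTCCTTCGGGGGCCTACCCCCAGACAAAACAATTCCCATCGTTACTATGG-3'

Replace U with T to get the coding DNA strand: CCATAGTAACGATGGGAATTGTTTTGTCTGGGGGTAGGCCCCCGAAGGACTTAGTCCCGAAATTGCAGAATCA. The template strand is its reverse complement (complement GGTATCATTGCTACCCTTAACAAAACAGACCCCCATCCGGGGGCTTCCTGAATCAGGGCTTTAACGTCTTAGT, then reverse).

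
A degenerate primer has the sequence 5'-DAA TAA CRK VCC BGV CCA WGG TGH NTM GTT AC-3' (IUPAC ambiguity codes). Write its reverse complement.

Standard pairs A↔T, G↔C; ambiguity codes pair R↔Y, M↔K, W↔W, B↔V, D↔H, N↔N. Complement (HTTATTGYMBGGVCBGGTWCCACDNAKCAATG), then reverse for 5'→3'.

5'-GTAACKANDCACCWTGGBCVGGBMYGTTATTH-3'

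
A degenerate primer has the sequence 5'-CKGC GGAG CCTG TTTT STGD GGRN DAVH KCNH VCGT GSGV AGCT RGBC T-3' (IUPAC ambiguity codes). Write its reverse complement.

5′-AGVCYAGCTBCSCACGBDNGMDBTHNYCCHCASAAAACAGGCTCCGCMG-3′

Standard pairs A↔T, G↔C; ambiguity codes pair R↔Y, K↔M, S↔S, B↔V, D↔H, N↔N. Complement (GMCGCCTCGGACAAAASACHCCYNHTBDMGNDBGCACSCBTCGAYCVGA), then reverse for 5'→3'.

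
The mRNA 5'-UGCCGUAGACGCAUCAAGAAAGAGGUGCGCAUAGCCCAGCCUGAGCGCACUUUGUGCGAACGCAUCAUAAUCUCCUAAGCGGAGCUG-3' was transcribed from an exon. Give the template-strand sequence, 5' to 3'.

5'-CAGCTCCGCTTAGGAGATTATGATGCGTTCGCACAAAGTGCGCTCAGGCTGGGCTATGCGCACCTCTTTCTTGATGCGTCTACGGCA-3'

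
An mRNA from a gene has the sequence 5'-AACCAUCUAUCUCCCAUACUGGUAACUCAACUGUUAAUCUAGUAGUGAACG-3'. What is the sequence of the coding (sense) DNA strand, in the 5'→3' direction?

5′-AACCATCTATCTCCCATACTGGTAACTCAACTGTTAATCTAGTAGTGAACG-3′

The coding DNA strand has the same 5'→3' sequence as the mRNA with U replaced by T.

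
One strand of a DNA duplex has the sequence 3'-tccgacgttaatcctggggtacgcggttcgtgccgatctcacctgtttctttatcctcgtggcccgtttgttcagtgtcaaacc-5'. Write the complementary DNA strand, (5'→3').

5′-AGGCTGCAATTAGGACCCCATGCGCCAAGCACGGCTAGAGTGGACAAAGAAATAGGAGCACCGGGCAAACAAGTCACAGTTTGG-3′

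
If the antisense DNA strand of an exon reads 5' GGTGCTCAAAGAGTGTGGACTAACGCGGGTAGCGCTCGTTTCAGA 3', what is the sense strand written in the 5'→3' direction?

5'-TCTGAAACGAGCGCTACCCGCGTTAGTCCACACTCTTTGAGCACC-3'

The coding strand is complementary and antiparallel to the template: take the complement (A↔T, G↔C) and reverse.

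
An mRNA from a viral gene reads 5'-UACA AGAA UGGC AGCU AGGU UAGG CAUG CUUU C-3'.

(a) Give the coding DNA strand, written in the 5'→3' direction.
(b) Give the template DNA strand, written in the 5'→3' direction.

(a) 5'-TACAAGAATGGCAGCTAGGTTAGGCATGCTTTC-3'
(b) 5'-GAAAGCATGCCTAACCTAGCTGCCATTCTTGTA-3'

(a) The coding strand matches the mRNA with U→T.
(b) The template strand is the reverse complement of the coding strand.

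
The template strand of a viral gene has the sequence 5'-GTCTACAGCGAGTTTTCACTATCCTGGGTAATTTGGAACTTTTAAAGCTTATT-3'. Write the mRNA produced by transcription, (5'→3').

5'-AAUAAGCUUUAAAAGUUCCAAAUUACCCAGGAUAGUGAAAACUCGCUGUAGAC-3'

The mRNA has the sequence of the coding strand (reverse complement of the template) with T→U. Reverse complement of GTCTACAGCGAGTTTTCACTATCCTGGGTAATTTGGAACTTTTAAAGCTTATT is AATAAGCTTTAAAAGTTCCAAATTACCCAGGATAGTGAAAACTCGCTGTAGAC; then T→U.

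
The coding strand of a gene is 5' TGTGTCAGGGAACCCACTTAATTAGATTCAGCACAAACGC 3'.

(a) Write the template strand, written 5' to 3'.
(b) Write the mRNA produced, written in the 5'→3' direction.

(a) The template strand is the reverse complement of the coding strand: complement ACACAGTCCCTTGGGTGAATTAATCTAAGTCGTGTTTGCG, then reverse.
(b) mRNA matches the coding strand with T→U.

(a) 5′-GCGTTTGTGCTGAATCTAATTAAGTGGGTTCCCTGACACA-3′
(b) 5'-UGUGUCAGGGAACCCACUUAAUUAGAUUCAGCACAAACGC-3'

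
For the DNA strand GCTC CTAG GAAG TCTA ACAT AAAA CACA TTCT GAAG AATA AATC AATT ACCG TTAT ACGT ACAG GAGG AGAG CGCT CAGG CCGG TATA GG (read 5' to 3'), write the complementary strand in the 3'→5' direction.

3'-CGAGGATCCTTCAGATTGTATTTTGTGTAAGACTTCTTATTTAGTTAATGGCAATATGCATGTCCTCCTCTCGCGAGTCCGGCCATATCC-5'

Base-pairing A↔T, G↔C gives the complement. The complementary strand is antiparallel, so paired with a 5'→3' strand it runs 3'→5'.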